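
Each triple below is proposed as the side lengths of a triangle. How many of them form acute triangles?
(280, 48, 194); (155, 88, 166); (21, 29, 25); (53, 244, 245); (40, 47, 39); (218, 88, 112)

4

(280,48,194): 48+194 ≤ 280, not a triangle
(155,88,166): 88²+155² = 31769 > 27556 = 166² → acute
(21,29,25): 21²+25² = 1066 > 841 = 29² → acute
(53,244,245): 53²+244² = 62345 > 60025 = 245² → acute
(40,47,39): 39²+40² = 3121 > 2209 = 47² → acute
(218,88,112): 88+112 ≤ 218, not a triangle
4 of the 6 are acute.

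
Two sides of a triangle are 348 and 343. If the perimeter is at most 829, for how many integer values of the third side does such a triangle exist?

Triangle inequality: 5 < x < 691. Perimeter ≤ 829 gives x ≤ 829 − 348 − 343 = 138.
So 5 < x ≤ 138; integers 6 through 138: 133 values.

133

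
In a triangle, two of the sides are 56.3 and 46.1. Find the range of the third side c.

By the triangle inequality, c must be less than 56.3 + 46.1 = 102.4 and greater than |56.3 − 46.1| = 10.2.

10.2 < c < 102.4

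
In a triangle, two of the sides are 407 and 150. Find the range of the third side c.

257 < c < 557

By the triangle inequality, c must be less than 407 + 150 = 557 and greater than |407 − 150| = 257.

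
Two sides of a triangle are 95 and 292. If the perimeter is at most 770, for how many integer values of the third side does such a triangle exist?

186

Triangle inequality: 197 < x < 387. Perimeter ≤ 770 gives x ≤ 770 − 95 − 292 = 383.
So 197 < x ≤ 383; integers 198 through 383: 186 values.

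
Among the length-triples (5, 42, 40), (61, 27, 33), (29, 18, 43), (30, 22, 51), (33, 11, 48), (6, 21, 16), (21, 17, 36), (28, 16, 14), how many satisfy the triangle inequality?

6

(5,40,42): 5+40 > 42 → valid
(27,33,61): 27+33 ≤ 61 → not valid
(18,29,43): 18+29 > 43 → valid
(22,30,51): 22+30 > 51 → valid
(11,33,48): 11+33 ≤ 48 → not valid
(6,16,21): 6+16 > 21 → valid
(17,21,36): 17+21 > 36 → valid
(14,16,28): 14+16 > 28 → valid
6 of the 8 triples form a triangle.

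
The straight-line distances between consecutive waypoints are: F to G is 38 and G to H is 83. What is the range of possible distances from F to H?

By the triangle inequality, |38 − 83| ≤ FH ≤ 38 + 83.

45 ≤ FH ≤ 121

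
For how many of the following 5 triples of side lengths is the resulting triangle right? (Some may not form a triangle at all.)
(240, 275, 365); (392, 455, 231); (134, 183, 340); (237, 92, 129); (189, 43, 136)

(240,275,365): 240²+275² = 133225 = 365² → right
(392,455,231): 231²+392² = 207025 = 455² → right
(134,183,340): 134+183 ≤ 340, not a triangle
(237,92,129): 92+129 ≤ 237, not a triangle
(189,43,136): 43+136 ≤ 189, not a triangle
2 of the 5 are right.

2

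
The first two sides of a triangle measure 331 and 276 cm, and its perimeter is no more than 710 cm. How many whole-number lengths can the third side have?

48

Triangle inequality: 55 < x < 607. Perimeter ≤ 710 gives x ≤ 710 − 331 − 276 = 103.
So 55 < x ≤ 103; integers 56 through 103: 48 values.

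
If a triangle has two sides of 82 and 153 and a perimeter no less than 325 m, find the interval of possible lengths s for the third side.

Triangle inequality alone gives 71 < s < 235.
The perimeter condition gives s ≥ 325 − 82 − 153 = 90.
Intersecting the two: 90 ≤ s < 235.

90 ≤ s < 235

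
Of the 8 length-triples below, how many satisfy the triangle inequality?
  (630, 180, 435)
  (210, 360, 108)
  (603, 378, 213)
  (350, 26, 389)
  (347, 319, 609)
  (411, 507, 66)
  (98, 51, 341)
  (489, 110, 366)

1

(180,435,630): 180+435 ≤ 630 → not valid
(108,210,360): 108+210 ≤ 360 → not valid
(213,378,603): 213+378 ≤ 603 → not valid
(26,350,389): 26+350 ≤ 389 → not valid
(319,347,609): 319+347 > 609 → valid
(66,411,507): 66+411 ≤ 507 → not valid
(51,98,341): 51+98 ≤ 341 → not valid
(110,366,489): 110+366 ≤ 489 → not valid
1 of the 8 triples forms a triangle.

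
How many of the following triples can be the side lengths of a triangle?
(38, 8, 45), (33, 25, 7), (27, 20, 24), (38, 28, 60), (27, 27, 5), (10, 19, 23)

(8,38,45): 8+38 > 45 → valid
(7,25,33): 7+25 ≤ 33 → not valid
(20,24,27): 20+24 > 27 → valid
(28,38,60): 28+38 > 60 → valid
(5,27,27): 5+27 > 27 → valid
(10,19,23): 10+19 > 23 → valid
5 of the 6 triples form a triangle.

5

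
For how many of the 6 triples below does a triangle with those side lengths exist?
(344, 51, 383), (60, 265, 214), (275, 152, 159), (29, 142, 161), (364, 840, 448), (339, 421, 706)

(51,344,383): 51+344 > 383 → valid
(60,214,265): 60+214 > 265 → valid
(152,159,275): 152+159 > 275 → valid
(29,142,161): 29+142 > 161 → valid
(364,448,840): 364+448 ≤ 840 → not valid
(339,421,706): 339+421 > 706 → valid
5 of the 6 triples form a triangle.

5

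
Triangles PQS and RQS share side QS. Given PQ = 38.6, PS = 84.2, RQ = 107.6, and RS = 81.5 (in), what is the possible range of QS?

45.6 < QS < 122.8

From triangle PQS: |38.6 − 84.2| < QS < 38.6 + 84.2, i.e. 45.6 < QS < 122.8.
From triangle RQS: 26.1 < QS < 189.1.
Both must hold, so QS lies in the intersection.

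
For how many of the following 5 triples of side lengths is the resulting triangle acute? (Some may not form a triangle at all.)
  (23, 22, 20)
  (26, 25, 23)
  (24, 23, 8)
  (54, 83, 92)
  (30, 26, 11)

4

(23,22,20): 20²+22² = 884 > 529 = 23² → acute
(26,25,23): 23²+25² = 1154 > 676 = 26² → acute
(24,23,8): 8²+23² = 593 > 576 = 24² → acute
(54,83,92): 54²+83² = 9805 > 8464 = 92² → acute
(30,26,11): 11²+26² = 797 < 900 = 30² → obtuse
4 of the 5 are acute.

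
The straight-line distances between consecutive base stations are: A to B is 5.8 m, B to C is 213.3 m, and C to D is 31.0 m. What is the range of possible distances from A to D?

The maximum is all hops collinear in one direction: 5.8 + 213.3 + 31.0 = 250.1.
The longest hop is 213.3; the others sum to 36.8. Folding the others back against it leaves at least 213.3 − 36.8 = 176.5.

176.5 ≤ AD ≤ 250.1 m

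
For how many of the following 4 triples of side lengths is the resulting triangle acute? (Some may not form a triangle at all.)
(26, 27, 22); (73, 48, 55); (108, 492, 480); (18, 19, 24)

(26,27,22): 22²+26² = 1160 > 729 = 27² → acute
(73,48,55): 48²+55² = 5329 = 73² → right
(108,492,480): 108²+480² = 242064 = 492² → right
(18,19,24): 18²+19² = 685 > 576 = 24² → acute
2 of the 4 are acute.

2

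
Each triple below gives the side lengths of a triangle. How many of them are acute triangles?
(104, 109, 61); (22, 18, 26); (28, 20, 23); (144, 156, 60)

(104,109,61): 61²+104² = 14537 > 11881 = 109² → acute
(22,18,26): 18²+22² = 808 > 676 = 26² → acute
(28,20,23): 20²+23² = 929 > 784 = 28² → acute
(144,156,60): 60²+144² = 24336 = 156² → right
3 of the 4 are acute.

3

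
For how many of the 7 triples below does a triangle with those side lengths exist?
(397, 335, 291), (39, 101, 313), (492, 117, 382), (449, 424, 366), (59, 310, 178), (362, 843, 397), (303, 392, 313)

4

(291,335,397): 291+335 > 397 → valid
(39,101,313): 39+101 ≤ 313 → not valid
(117,382,492): 117+382 > 492 → valid
(366,424,449): 366+424 > 449 → valid
(59,178,310): 59+178 ≤ 310 → not valid
(362,397,843): 362+397 ≤ 843 → not valid
(303,313,392): 303+313 > 392 → valid
4 of the 7 triples form a triangle.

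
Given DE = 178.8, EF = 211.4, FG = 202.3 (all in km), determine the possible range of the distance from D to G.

The maximum is all hops collinear in one direction: 178.8 + 211.4 + 202.3 = 592.5.
The longest hop is 211.4; the others sum to 381.1. Since 211.4 ≤ 381.1, the path can fold back on itself completely, so the minimum distance is 0.

0 ≤ DG ≤ 592.5 km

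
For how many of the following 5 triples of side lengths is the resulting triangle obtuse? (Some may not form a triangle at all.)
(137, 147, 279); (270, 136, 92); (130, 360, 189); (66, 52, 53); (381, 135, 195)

(137,147,279): 137²+147² = 40378 < 77841 = 279² → obtuse
(270,136,92): 92+136 ≤ 270, not a triangle
(130,360,189): 130+189 ≤ 360, not a triangle
(66,52,53): 52²+53² = 5513 > 4356 = 66² → acute
(381,135,195): 135+195 ≤ 381, not a triangle
1 of the 5 is obtuse.

1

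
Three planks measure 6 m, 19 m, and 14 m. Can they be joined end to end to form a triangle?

Yes

The longest side is 19, and the other two sum to 20.
Since 20 > 19, the triangle inequality holds.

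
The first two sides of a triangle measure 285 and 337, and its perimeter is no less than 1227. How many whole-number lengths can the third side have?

17

Triangle inequality: 52 < x < 622. Perimeter ≥ 1227 gives x ≥ 1227 − 285 − 337 = 605.
So 605 ≤ x < 622; integers 605 through 621: 17 values.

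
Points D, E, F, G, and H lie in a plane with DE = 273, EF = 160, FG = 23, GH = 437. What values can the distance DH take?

0 ≤ DH ≤ 893

The maximum is all hops collinear in one direction: 273 + 160 + 23 + 437 = 893.
The longest hop is 437; the others sum to 456. Since 437 ≤ 456, the path can fold back on itself completely, so the minimum distance is 0.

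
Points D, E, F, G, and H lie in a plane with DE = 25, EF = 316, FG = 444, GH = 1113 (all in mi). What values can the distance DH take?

328 ≤ DH ≤ 1898 mi

The maximum is all hops collinear in one direction: 25 + 316 + 444 + 1113 = 1898.
The longest hop is 1113; the others sum to 785. Folding the others back against it leaves at least 1113 − 785 = 328.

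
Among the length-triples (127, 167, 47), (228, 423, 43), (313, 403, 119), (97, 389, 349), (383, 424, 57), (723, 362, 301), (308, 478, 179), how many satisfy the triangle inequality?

(47,127,167): 47+127 > 167 → valid
(43,228,423): 43+228 ≤ 423 → not valid
(119,313,403): 119+313 > 403 → valid
(97,349,389): 97+349 > 389 → valid
(57,383,424): 57+383 > 424 → valid
(301,362,723): 301+362 ≤ 723 → not valid
(179,308,478): 179+308 > 478 → valid
5 of the 7 triples form a triangle.

5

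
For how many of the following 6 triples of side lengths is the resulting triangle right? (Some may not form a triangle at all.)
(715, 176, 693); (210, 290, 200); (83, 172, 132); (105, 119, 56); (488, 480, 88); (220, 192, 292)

(715,176,693): 176²+693² = 511225 = 715² → right
(210,290,200): 200²+210² = 84100 = 290² → right
(83,172,132): 83²+132² = 24313 < 29584 = 172² → obtuse
(105,119,56): 56²+105² = 14161 = 119² → right
(488,480,88): 88²+480² = 238144 = 488² → right
(220,192,292): 192²+220² = 85264 = 292² → right
5 of the 6 are right.

5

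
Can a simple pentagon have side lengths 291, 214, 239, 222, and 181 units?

A pentagon exists iff every side is shorter than the sum of the others — equivalently, the longest side is less than the sum of the rest.
Longest side 291 < 856 (sum of the remaining 4), so yes.

Yes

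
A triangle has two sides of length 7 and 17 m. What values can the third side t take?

By the triangle inequality, t must be less than 7 + 17 = 24 and greater than |7 − 17| = 10.

10 < t < 24 (m)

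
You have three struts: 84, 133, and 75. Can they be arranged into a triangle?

The longest side is 133, and the other two sum to 159.
Since 159 > 133, the triangle inequality holds.

Yes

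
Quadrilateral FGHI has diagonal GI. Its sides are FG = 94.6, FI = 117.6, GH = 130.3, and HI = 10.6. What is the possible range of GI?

From triangle FGI: |94.6 − 117.6| < GI < 94.6 + 117.6, i.e. 23.0 < GI < 212.2.
From triangle HGI: 119.7 < GI < 140.9.
Both must hold, so GI lies in the intersection.

119.7 < GI < 140.9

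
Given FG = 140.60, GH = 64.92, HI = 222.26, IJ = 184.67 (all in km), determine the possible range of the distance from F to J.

0 ≤ FJ ≤ 612.45 km

The maximum is all hops collinear in one direction: 140.60 + 64.92 + 222.26 + 184.67 = 612.45.
The longest hop is 222.26; the others sum to 390.19. Since 222.26 ≤ 390.19, the path can fold back on itself completely, so the minimum distance is 0.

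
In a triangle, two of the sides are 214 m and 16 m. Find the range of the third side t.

By the triangle inequality, t must be less than 214 + 16 = 230 and greater than |214 − 16| = 198.

198 < t < 230 (m)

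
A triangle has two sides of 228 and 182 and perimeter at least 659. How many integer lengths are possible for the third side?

161

Triangle inequality: 46 < x < 410. Perimeter ≥ 659 gives x ≥ 659 − 228 − 182 = 249.
So 249 ≤ x < 410; integers 249 through 409: 161 values.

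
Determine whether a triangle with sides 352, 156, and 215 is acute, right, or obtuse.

Compare the square of the longest side to the sum of squares of the other two: 156² + 215² = 70561 < 123904 = 352².

obtuse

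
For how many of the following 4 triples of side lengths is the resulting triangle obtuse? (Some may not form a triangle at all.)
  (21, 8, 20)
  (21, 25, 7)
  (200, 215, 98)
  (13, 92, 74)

(21,8,20): 8²+20² = 464 > 441 = 21² → acute
(21,25,7): 7²+21² = 490 < 625 = 25² → obtuse
(200,215,98): 98²+200² = 49604 > 46225 = 215² → acute
(13,92,74): 13+74 ≤ 92, not a triangle
1 of the 4 is obtuse.

1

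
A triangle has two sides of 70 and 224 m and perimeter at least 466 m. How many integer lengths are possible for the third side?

Triangle inequality: 154 < x < 294. Perimeter ≥ 466 gives x ≥ 466 − 70 − 224 = 172.
So 172 ≤ x < 294; integers 172 through 293: 122 values.

122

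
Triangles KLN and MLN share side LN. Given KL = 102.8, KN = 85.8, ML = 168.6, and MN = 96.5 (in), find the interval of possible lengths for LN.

From triangle KLN: |102.8 − 85.8| < LN < 102.8 + 85.8, i.e. 17.0 < LN < 188.6.
From triangle MLN: 72.1 < LN < 265.1.
Both must hold, so LN lies in the intersection.

72.1 < LN < 188.6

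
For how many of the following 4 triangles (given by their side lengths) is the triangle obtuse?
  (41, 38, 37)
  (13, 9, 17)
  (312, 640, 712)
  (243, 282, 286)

1

(41,38,37): 37²+38² = 2813 > 1681 = 41² → acute
(13,9,17): 9²+13² = 250 < 289 = 17² → obtuse
(312,640,712): 312²+640² = 506944 = 712² → right
(243,282,286): 243²+282² = 138573 > 81796 = 286² → acute
1 of the 4 is obtuse.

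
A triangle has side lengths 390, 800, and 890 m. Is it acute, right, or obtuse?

right

Compare the square of the longest side to the sum of squares of the other two: 390² + 800² = 792100 = 890².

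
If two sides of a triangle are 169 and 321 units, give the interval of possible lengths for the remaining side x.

By the triangle inequality, x must be less than 169 + 321 = 490 and greater than |169 − 321| = 152.

152 < x < 490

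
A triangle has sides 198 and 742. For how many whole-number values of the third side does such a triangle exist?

The third side lies in the open interval (544, 940).
Integers from 545 to 939 inclusive: 939 − 545 + 1 = 395.

395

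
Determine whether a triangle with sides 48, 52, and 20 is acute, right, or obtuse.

right

Compare the square of the longest side to the sum of squares of the other two: 20² + 48² = 2704 = 52².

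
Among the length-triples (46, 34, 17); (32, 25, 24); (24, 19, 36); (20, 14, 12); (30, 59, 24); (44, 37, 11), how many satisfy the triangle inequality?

5

(17,34,46): 17+34 > 46 → valid
(24,25,32): 24+25 > 32 → valid
(19,24,36): 19+24 > 36 → valid
(12,14,20): 12+14 > 20 → valid
(24,30,59): 24+30 ≤ 59 → not valid
(11,37,44): 11+37 > 44 → valid
5 of the 6 triples form a triangle.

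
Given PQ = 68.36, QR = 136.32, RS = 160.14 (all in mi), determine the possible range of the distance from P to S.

The maximum is all hops collinear in one direction: 68.36 + 136.32 + 160.14 = 364.82.
The longest hop is 160.14; the others sum to 204.68. Since 160.14 ≤ 204.68, the path can fold back on itself completely, so the minimum distance is 0.

0 ≤ PS ≤ 364.82 mi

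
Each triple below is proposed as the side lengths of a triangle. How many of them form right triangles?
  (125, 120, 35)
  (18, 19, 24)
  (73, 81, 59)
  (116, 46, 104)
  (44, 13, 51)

1

(125,120,35): 35²+120² = 15625 = 125² → right
(18,19,24): 18²+19² = 685 > 576 = 24² → acute
(73,81,59): 59²+73² = 8810 > 6561 = 81² → acute
(116,46,104): 46²+104² = 12932 < 13456 = 116² → obtuse
(44,13,51): 13²+44² = 2105 < 2601 = 51² → obtuse
1 of the 5 is right.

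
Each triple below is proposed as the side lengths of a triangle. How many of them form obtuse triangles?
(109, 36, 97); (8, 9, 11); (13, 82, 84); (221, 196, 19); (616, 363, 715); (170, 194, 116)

2

(109,36,97): 36²+97² = 10705 < 11881 = 109² → obtuse
(8,9,11): 8²+9² = 145 > 121 = 11² → acute
(13,82,84): 13²+82² = 6893 < 7056 = 84² → obtuse
(221,196,19): 19+196 ≤ 221, not a triangle
(616,363,715): 363²+616² = 511225 = 715² → right
(170,194,116): 116²+170² = 42356 > 37636 = 194² → acute
2 of the 6 are obtuse.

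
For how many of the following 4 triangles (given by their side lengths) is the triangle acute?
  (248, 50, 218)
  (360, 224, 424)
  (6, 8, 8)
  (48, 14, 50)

1

(248,50,218): 50²+218² = 50024 < 61504 = 248² → obtuse
(360,224,424): 224²+360² = 179776 = 424² → right
(6,8,8): 6²+8² = 100 > 64 = 8² → acute
(48,14,50): 14²+48² = 2500 = 50² → right
1 of the 4 is acute.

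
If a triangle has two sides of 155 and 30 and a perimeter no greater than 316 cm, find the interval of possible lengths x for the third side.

125 < x ≤ 131 cm

Triangle inequality alone gives 125 < x < 185.
The perimeter condition gives x ≤ 316 − 155 − 30 = 131.
Intersecting the two: 125 < x ≤ 131.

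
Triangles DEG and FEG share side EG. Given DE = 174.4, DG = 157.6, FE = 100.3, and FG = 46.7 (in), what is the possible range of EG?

From triangle DEG: |174.4 − 157.6| < EG < 174.4 + 157.6, i.e. 16.8 < EG < 332.0.
From triangle FEG: 53.6 < EG < 147.0.
Both must hold, so EG lies in the intersection.

53.6 < EG < 147.0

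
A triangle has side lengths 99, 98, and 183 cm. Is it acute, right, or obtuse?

Compare the square of the longest side to the sum of squares of the other two: 98² + 99² = 19405 < 33489 = 183².

obtuse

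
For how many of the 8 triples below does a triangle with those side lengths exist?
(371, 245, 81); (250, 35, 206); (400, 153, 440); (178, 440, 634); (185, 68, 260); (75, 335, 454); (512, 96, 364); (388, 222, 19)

1

(81,245,371): 81+245 ≤ 371 → not valid
(35,206,250): 35+206 ≤ 250 → not valid
(153,400,440): 153+400 > 440 → valid
(178,440,634): 178+440 ≤ 634 → not valid
(68,185,260): 68+185 ≤ 260 → not valid
(75,335,454): 75+335 ≤ 454 → not valid
(96,364,512): 96+364 ≤ 512 → not valid
(19,222,388): 19+222 ≤ 388 → not valid
1 of the 8 triples forms a triangle.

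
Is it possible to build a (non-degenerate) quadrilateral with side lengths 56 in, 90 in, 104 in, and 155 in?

A quadrilateral exists iff every side is shorter than the sum of the others — equivalently, the longest side is less than the sum of the rest.
Longest side 155 < 250 (sum of the remaining 3), so yes.

Yes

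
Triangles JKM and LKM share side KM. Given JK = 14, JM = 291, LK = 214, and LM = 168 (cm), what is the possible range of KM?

277 < KM < 305

From triangle JKM: |14 − 291| < KM < 14 + 291, i.e. 277 < KM < 305.
From triangle LKM: 46 < KM < 382.
Both must hold, so KM lies in the intersection.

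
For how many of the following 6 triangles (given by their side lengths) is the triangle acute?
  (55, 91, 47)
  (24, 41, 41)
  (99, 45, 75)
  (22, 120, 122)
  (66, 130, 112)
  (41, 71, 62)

2

(55,91,47): 47²+55² = 5234 < 8281 = 91² → obtuse
(24,41,41): 24²+41² = 2257 > 1681 = 41² → acute
(99,45,75): 45²+75² = 7650 < 9801 = 99² → obtuse
(22,120,122): 22²+120² = 14884 = 122² → right
(66,130,112): 66²+112² = 16900 = 130² → right
(41,71,62): 41²+62² = 5525 > 5041 = 71² → acute
2 of the 6 are acute.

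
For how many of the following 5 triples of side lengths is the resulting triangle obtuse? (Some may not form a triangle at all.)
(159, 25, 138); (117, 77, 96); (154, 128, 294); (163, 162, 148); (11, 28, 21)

(159,25,138): 25²+138² = 19669 < 25281 = 159² → obtuse
(117,77,96): 77²+96² = 15145 > 13689 = 117² → acute
(154,128,294): 128+154 ≤ 294, not a triangle
(163,162,148): 148²+162² = 48148 > 26569 = 163² → acute
(11,28,21): 11²+21² = 562 < 784 = 28² → obtuse
2 of the 5 are obtuse.

2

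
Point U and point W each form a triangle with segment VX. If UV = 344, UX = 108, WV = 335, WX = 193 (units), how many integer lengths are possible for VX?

From triangle UVX: 236 < VX < 452.
From triangle WVX: 142 < VX < 528.
Intersection: 236 < VX < 452, so integers 237 through 451: 215 values.

215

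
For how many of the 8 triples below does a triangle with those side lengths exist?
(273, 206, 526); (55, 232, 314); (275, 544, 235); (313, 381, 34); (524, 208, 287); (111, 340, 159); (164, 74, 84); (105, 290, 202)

1

(206,273,526): 206+273 ≤ 526 → not valid
(55,232,314): 55+232 ≤ 314 → not valid
(235,275,544): 235+275 ≤ 544 → not valid
(34,313,381): 34+313 ≤ 381 → not valid
(208,287,524): 208+287 ≤ 524 → not valid
(111,159,340): 111+159 ≤ 340 → not valid
(74,84,164): 74+84 ≤ 164 → not valid
(105,202,290): 105+202 > 290 → valid
1 of the 8 triples forms a triangle.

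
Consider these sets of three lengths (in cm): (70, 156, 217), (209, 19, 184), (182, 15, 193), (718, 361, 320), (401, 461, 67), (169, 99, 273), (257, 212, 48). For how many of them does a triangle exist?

(70,156,217): 70+156 > 217 → valid
(19,184,209): 19+184 ≤ 209 → not valid
(15,182,193): 15+182 > 193 → valid
(320,361,718): 320+361 ≤ 718 → not valid
(67,401,461): 67+401 > 461 → valid
(99,169,273): 99+169 ≤ 273 → not valid
(48,212,257): 48+212 > 257 → valid
4 of the 7 triples form a triangle.

4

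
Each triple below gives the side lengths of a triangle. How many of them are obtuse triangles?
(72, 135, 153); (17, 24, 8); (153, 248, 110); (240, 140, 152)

(72,135,153): 72²+135² = 23409 = 153² → right
(17,24,8): 8²+17² = 353 < 576 = 24² → obtuse
(153,248,110): 110²+153² = 35509 < 61504 = 248² → obtuse
(240,140,152): 140²+152² = 42704 < 57600 = 240² → obtuse
3 of the 4 are obtuse.

3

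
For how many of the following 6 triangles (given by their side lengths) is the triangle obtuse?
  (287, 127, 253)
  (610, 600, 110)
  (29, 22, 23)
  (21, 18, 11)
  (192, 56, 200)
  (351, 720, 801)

1

(287,127,253): 127²+253² = 80138 < 82369 = 287² → obtuse
(610,600,110): 110²+600² = 372100 = 610² → right
(29,22,23): 22²+23² = 1013 > 841 = 29² → acute
(21,18,11): 11²+18² = 445 > 441 = 21² → acute
(192,56,200): 56²+192² = 40000 = 200² → right
(351,720,801): 351²+720² = 641601 = 801² → right
1 of the 6 is obtuse.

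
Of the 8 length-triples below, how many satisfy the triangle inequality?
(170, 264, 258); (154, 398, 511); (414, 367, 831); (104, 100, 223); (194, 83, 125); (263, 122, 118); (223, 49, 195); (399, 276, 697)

(170,258,264): 170+258 > 264 → valid
(154,398,511): 154+398 > 511 → valid
(367,414,831): 367+414 ≤ 831 → not valid
(100,104,223): 100+104 ≤ 223 → not valid
(83,125,194): 83+125 > 194 → valid
(118,122,263): 118+122 ≤ 263 → not valid
(49,195,223): 49+195 > 223 → valid
(276,399,697): 276+399 ≤ 697 → not valid
4 of the 8 triples form a triangle.

4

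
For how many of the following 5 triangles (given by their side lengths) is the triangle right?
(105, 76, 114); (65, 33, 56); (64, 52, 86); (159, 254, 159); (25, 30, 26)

1

(105,76,114): 76²+105² = 16801 > 12996 = 114² → acute
(65,33,56): 33²+56² = 4225 = 65² → right
(64,52,86): 52²+64² = 6800 < 7396 = 86² → obtuse
(159,254,159): 159²+159² = 50562 < 64516 = 254² → obtuse
(25,30,26): 25²+26² = 1301 > 900 = 30² → acute
1 of the 5 is right.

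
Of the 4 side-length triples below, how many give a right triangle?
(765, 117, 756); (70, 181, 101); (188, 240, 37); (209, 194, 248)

(765,117,756): 117²+756² = 585225 = 765² → right
(70,181,101): 70+101 ≤ 181, not a triangle
(188,240,37): 37+188 ≤ 240, not a triangle
(209,194,248): 194²+209² = 81317 > 61504 = 248² → acute
1 of the 4 is right.

1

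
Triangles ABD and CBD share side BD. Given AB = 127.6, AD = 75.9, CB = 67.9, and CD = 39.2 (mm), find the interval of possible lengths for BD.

From triangle ABD: |127.6 − 75.9| < BD < 127.6 + 75.9, i.e. 51.7 < BD < 203.5.
From triangle CBD: 28.7 < BD < 107.1.
Both must hold, so BD lies in the intersection.

51.7 < BD < 107.1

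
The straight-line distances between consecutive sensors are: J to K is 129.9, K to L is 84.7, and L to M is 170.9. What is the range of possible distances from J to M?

0 ≤ JM ≤ 385.5

The maximum is all hops collinear in one direction: 129.9 + 84.7 + 170.9 = 385.5.
The longest hop is 170.9; the others sum to 214.6. Since 170.9 ≤ 214.6, the path can fold back on itself completely, so the minimum distance is 0.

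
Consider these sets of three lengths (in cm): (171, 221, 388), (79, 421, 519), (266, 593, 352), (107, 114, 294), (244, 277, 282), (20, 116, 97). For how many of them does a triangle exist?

4

(171,221,388): 171+221 > 388 → valid
(79,421,519): 79+421 ≤ 519 → not valid
(266,352,593): 266+352 > 593 → valid
(107,114,294): 107+114 ≤ 294 → not valid
(244,277,282): 244+277 > 282 → valid
(20,97,116): 20+97 > 116 → valid
4 of the 6 triples form a triangle.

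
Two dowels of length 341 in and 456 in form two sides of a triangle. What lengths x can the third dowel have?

115 < x < 797 (in)

By the triangle inequality, x must be less than 341 + 456 = 797 and greater than |341 − 456| = 115.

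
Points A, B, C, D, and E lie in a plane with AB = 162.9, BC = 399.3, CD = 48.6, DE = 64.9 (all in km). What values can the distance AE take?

The maximum is all hops collinear in one direction: 162.9 + 399.3 + 48.6 + 64.9 = 675.7.
The longest hop is 399.3; the others sum to 276.4. Folding the others back against it leaves at least 399.3 − 276.4 = 122.9.

122.9 ≤ AE ≤ 675.7 km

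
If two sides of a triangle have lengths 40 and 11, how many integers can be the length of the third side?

21

The third side lies in the open interval (29, 51).
Integers from 30 to 50 inclusive: 50 − 30 + 1 = 21.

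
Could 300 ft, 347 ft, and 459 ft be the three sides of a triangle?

Yes

The longest side is 459, and the other two sum to 647.
Since 647 > 459, the triangle inequality holds.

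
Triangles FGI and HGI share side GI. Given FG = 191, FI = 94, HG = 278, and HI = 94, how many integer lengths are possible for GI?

100

From triangle FGI: 97 < GI < 285.
From triangle HGI: 184 < GI < 372.
Intersection: 184 < GI < 285, so integers 185 through 284: 100 values.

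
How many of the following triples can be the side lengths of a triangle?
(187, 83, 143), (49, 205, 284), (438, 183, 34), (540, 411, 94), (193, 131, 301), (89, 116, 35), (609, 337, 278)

4

(83,143,187): 83+143 > 187 → valid
(49,205,284): 49+205 ≤ 284 → not valid
(34,183,438): 34+183 ≤ 438 → not valid
(94,411,540): 94+411 ≤ 540 → not valid
(131,193,301): 131+193 > 301 → valid
(35,89,116): 35+89 > 116 → valid
(278,337,609): 278+337 > 609 → valid
4 of the 7 triples form a triangle.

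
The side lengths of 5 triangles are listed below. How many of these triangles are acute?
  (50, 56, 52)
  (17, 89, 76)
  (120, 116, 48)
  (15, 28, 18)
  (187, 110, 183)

3

(50,56,52): 50²+52² = 5204 > 3136 = 56² → acute
(17,89,76): 17²+76² = 6065 < 7921 = 89² → obtuse
(120,116,48): 48²+116² = 15760 > 14400 = 120² → acute
(15,28,18): 15²+18² = 549 < 784 = 28² → obtuse
(187,110,183): 110²+183² = 45589 > 34969 = 187² → acute
3 of the 5 are acute.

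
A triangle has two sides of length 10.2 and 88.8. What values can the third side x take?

By the triangle inequality, x must be less than 10.2 + 88.8 = 99.0 and greater than |10.2 − 88.8| = 78.6.

78.6 < x < 99.0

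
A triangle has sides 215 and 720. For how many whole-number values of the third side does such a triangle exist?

429

The third side lies in the open interval (505, 935).
Integers from 506 to 934 inclusive: 934 − 506 + 1 = 429.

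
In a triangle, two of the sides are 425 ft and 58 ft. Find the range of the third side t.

By the triangle inequality, t must be less than 425 + 58 = 483 and greater than |425 − 58| = 367.

367 < t < 483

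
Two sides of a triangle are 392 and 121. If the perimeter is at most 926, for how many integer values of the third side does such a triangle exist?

142

Triangle inequality: 271 < x < 513. Perimeter ≤ 926 gives x ≤ 926 − 392 − 121 = 413.
So 271 < x ≤ 413; integers 272 through 413: 142 values.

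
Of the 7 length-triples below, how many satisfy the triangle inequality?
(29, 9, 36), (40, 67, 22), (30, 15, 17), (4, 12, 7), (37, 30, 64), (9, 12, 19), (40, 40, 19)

5

(9,29,36): 9+29 > 36 → valid
(22,40,67): 22+40 ≤ 67 → not valid
(15,17,30): 15+17 > 30 → valid
(4,7,12): 4+7 ≤ 12 → not valid
(30,37,64): 30+37 > 64 → valid
(9,12,19): 9+12 > 19 → valid
(19,40,40): 19+40 > 40 → valid
5 of the 7 triples form a triangle.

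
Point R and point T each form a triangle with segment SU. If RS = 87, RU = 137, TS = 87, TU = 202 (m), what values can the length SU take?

115 < SU < 224

From triangle RSU: |87 − 137| < SU < 87 + 137, i.e. 50 < SU < 224.
From triangle TSU: 115 < SU < 289.
Both must hold, so SU lies in the intersection.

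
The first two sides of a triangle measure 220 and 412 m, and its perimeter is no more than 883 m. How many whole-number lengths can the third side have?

59

Triangle inequality: 192 < x < 632. Perimeter ≤ 883 gives x ≤ 883 − 220 − 412 = 251.
So 192 < x ≤ 251; integers 193 through 251: 59 values.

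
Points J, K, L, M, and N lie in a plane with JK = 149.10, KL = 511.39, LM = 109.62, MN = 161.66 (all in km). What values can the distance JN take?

The maximum is all hops collinear in one direction: 149.10 + 511.39 + 109.62 + 161.66 = 931.77.
The longest hop is 511.39; the others sum to 420.38. Folding the others back against it leaves at least 511.39 − 420.38 = 91.01.

91.01 ≤ JN ≤ 931.77 km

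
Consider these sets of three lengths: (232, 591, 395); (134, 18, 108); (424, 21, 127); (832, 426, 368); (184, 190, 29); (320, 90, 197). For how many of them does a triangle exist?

(232,395,591): 232+395 > 591 → valid
(18,108,134): 18+108 ≤ 134 → not valid
(21,127,424): 21+127 ≤ 424 → not valid
(368,426,832): 368+426 ≤ 832 → not valid
(29,184,190): 29+184 > 190 → valid
(90,197,320): 90+197 ≤ 320 → not valid
2 of the 6 triples form a triangle.

2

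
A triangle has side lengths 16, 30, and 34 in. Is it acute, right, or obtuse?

Compare the square of the longest side to the sum of squares of the other two: 16² + 30² = 1156 = 34².

right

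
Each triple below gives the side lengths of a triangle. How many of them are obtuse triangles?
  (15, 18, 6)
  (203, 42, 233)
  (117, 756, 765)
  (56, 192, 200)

(15,18,6): 6²+15² = 261 < 324 = 18² → obtuse
(203,42,233): 42²+203² = 42973 < 54289 = 233² → obtuse
(117,756,765): 117²+756² = 585225 = 765² → right
(56,192,200): 56²+192² = 40000 = 200² → right
2 of the 4 are obtuse.

2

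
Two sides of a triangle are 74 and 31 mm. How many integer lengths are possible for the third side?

The third side lies in the open interval (43, 105).
Integers from 44 to 104 inclusive: 104 − 44 + 1 = 61.

61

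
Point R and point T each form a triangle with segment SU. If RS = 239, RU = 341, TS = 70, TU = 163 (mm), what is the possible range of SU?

From triangle RSU: |239 − 341| < SU < 239 + 341, i.e. 102 < SU < 580.
From triangle TSU: 93 < SU < 233.
Both must hold, so SU lies in the intersection.

102 < SU < 233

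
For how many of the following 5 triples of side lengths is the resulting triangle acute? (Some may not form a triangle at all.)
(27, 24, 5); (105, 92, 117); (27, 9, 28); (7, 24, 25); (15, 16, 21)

(27,24,5): 5²+24² = 601 < 729 = 27² → obtuse
(105,92,117): 92²+105² = 19489 > 13689 = 117² → acute
(27,9,28): 9²+27² = 810 > 784 = 28² → acute
(7,24,25): 7²+24² = 625 = 25² → right
(15,16,21): 15²+16² = 481 > 441 = 21² → acute
3 of the 5 are acute.

3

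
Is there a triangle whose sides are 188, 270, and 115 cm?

Yes

The longest side is 270, and the other two sum to 303.
Since 303 > 270, the triangle inequality holds.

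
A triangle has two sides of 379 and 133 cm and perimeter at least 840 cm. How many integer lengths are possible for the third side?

Triangle inequality: 246 < x < 512. Perimeter ≥ 840 gives x ≥ 840 − 379 − 133 = 328.
So 328 ≤ x < 512; integers 328 through 511: 184 values.

184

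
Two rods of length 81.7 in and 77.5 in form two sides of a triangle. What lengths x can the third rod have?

By the triangle inequality, x must be less than 81.7 + 77.5 = 159.2 and greater than |81.7 − 77.5| = 4.2.

4.2 < x < 159.2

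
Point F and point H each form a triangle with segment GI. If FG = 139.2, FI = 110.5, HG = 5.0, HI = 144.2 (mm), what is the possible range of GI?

From triangle FGI: |139.2 − 110.5| < GI < 139.2 + 110.5, i.e. 28.7 < GI < 249.7.
From triangle HGI: 139.2 < GI < 149.2.
Both must hold, so GI lies in the intersection.

139.2 < GI < 149.2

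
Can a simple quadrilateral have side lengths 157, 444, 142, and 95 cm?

For a quadrilateral, each side must be shorter than the sum of the others.
Here the longest side is 444, but the remaining 3 sides sum to only 394.

No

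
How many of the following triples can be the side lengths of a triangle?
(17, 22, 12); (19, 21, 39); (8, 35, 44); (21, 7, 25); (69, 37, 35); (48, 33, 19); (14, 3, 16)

(12,17,22): 12+17 > 22 → valid
(19,21,39): 19+21 > 39 → valid
(8,35,44): 8+35 ≤ 44 → not valid
(7,21,25): 7+21 > 25 → valid
(35,37,69): 35+37 > 69 → valid
(19,33,48): 19+33 > 48 → valid
(3,14,16): 3+14 > 16 → valid
6 of the 7 triples form a triangle.

6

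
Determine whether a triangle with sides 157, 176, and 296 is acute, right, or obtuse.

obtuse

Compare the square of the longest side to the sum of squares of the other two: 157² + 176² = 55625 < 87616 = 296².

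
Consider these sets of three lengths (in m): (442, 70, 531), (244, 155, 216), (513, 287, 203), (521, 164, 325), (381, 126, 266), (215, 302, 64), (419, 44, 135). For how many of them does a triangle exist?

2

(70,442,531): 70+442 ≤ 531 → not valid
(155,216,244): 155+216 > 244 → valid
(203,287,513): 203+287 ≤ 513 → not valid
(164,325,521): 164+325 ≤ 521 → not valid
(126,266,381): 126+266 > 381 → valid
(64,215,302): 64+215 ≤ 302 → not valid
(44,135,419): 44+135 ≤ 419 → not valid
2 of the 7 triples form a triangle.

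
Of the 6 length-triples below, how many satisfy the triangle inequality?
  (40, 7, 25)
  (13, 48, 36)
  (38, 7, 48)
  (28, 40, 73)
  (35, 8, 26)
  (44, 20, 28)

2

(7,25,40): 7+25 ≤ 40 → not valid
(13,36,48): 13+36 > 48 → valid
(7,38,48): 7+38 ≤ 48 → not valid
(28,40,73): 28+40 ≤ 73 → not valid
(8,26,35): 8+26 ≤ 35 → not valid
(20,28,44): 20+28 > 44 → valid
2 of the 6 triples form a triangle.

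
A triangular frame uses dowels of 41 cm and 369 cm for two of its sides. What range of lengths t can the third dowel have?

By the triangle inequality, t must be less than 41 + 369 = 410 and greater than |41 − 369| = 328.

328 < t < 410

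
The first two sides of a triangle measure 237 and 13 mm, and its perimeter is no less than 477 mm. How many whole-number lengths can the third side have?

23

Triangle inequality: 224 < x < 250. Perimeter ≥ 477 gives x ≥ 477 − 237 − 13 = 227.
So 227 ≤ x < 250; integers 227 through 249: 23 values.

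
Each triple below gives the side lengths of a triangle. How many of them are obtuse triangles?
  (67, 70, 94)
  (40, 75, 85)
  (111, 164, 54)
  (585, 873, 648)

(67,70,94): 67²+70² = 9389 > 8836 = 94² → acute
(40,75,85): 40²+75² = 7225 = 85² → right
(111,164,54): 54²+111² = 15237 < 26896 = 164² → obtuse
(585,873,648): 585²+648² = 762129 = 873² → right
1 of the 4 is obtuse.

1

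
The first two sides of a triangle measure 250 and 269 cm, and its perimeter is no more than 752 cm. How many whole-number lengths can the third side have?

Triangle inequality: 19 < x < 519. Perimeter ≤ 752 gives x ≤ 752 − 250 − 269 = 233.
So 19 < x ≤ 233; integers 20 through 233: 214 values.

214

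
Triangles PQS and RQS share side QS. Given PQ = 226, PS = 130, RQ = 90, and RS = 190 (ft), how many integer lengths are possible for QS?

179

From triangle PQS: 96 < QS < 356.
From triangle RQS: 100 < QS < 280.
Intersection: 100 < QS < 280, so integers 101 through 279: 179 values.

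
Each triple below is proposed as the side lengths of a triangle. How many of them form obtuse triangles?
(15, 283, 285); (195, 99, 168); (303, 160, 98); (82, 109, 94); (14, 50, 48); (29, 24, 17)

(15,283,285): 15²+283² = 80314 < 81225 = 285² → obtuse
(195,99,168): 99²+168² = 38025 = 195² → right
(303,160,98): 98+160 ≤ 303, not a triangle
(82,109,94): 82²+94² = 15560 > 11881 = 109² → acute
(14,50,48): 14²+48² = 2500 = 50² → right
(29,24,17): 17²+24² = 865 > 841 = 29² → acute
1 of the 6 is obtuse.

1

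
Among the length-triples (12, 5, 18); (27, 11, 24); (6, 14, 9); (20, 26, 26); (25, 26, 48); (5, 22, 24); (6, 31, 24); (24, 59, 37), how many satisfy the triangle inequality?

6

(5,12,18): 5+12 ≤ 18 → not valid
(11,24,27): 11+24 > 27 → valid
(6,9,14): 6+9 > 14 → valid
(20,26,26): 20+26 > 26 → valid
(25,26,48): 25+26 > 48 → valid
(5,22,24): 5+22 > 24 → valid
(6,24,31): 6+24 ≤ 31 → not valid
(24,37,59): 24+37 > 59 → valid
6 of the 8 triples form a triangle.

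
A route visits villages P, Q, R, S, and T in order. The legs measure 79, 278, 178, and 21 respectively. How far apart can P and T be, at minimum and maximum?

The maximum is all hops collinear in one direction: 79 + 278 + 178 + 21 = 556.
The longest hop is 278; the others sum to 278. Since 278 ≤ 278, the path can fold back on itself completely, so the minimum distance is 0.

0 ≤ PT ≤ 556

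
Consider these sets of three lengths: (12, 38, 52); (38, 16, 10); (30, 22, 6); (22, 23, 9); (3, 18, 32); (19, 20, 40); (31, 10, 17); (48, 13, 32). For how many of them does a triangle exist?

1

(12,38,52): 12+38 ≤ 52 → not valid
(10,16,38): 10+16 ≤ 38 → not valid
(6,22,30): 6+22 ≤ 30 → not valid
(9,22,23): 9+22 > 23 → valid
(3,18,32): 3+18 ≤ 32 → not valid
(19,20,40): 19+20 ≤ 40 → not valid
(10,17,31): 10+17 ≤ 31 → not valid
(13,32,48): 13+32 ≤ 48 → not valid
1 of the 8 triples forms a triangle.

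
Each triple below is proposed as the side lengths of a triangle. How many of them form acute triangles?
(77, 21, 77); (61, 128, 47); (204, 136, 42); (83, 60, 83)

2

(77,21,77): 21²+77² = 6370 > 5929 = 77² → acute
(61,128,47): 47+61 ≤ 128, not a triangle
(204,136,42): 42+136 ≤ 204, not a triangle
(83,60,83): 60²+83² = 10489 > 6889 = 83² → acute
2 of the 4 are acute.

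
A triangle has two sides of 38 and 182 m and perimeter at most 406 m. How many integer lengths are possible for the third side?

Triangle inequality: 144 < x < 220. Perimeter ≤ 406 gives x ≤ 406 − 38 − 182 = 186.
So 144 < x ≤ 186; integers 145 through 186: 42 values.

42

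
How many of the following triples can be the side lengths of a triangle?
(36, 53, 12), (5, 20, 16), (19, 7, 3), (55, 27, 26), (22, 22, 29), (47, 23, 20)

2

(12,36,53): 12+36 ≤ 53 → not valid
(5,16,20): 5+16 > 20 → valid
(3,7,19): 3+7 ≤ 19 → not valid
(26,27,55): 26+27 ≤ 55 → not valid
(22,22,29): 22+22 > 29 → valid
(20,23,47): 20+23 ≤ 47 → not valid
2 of the 6 triples form a triangle.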